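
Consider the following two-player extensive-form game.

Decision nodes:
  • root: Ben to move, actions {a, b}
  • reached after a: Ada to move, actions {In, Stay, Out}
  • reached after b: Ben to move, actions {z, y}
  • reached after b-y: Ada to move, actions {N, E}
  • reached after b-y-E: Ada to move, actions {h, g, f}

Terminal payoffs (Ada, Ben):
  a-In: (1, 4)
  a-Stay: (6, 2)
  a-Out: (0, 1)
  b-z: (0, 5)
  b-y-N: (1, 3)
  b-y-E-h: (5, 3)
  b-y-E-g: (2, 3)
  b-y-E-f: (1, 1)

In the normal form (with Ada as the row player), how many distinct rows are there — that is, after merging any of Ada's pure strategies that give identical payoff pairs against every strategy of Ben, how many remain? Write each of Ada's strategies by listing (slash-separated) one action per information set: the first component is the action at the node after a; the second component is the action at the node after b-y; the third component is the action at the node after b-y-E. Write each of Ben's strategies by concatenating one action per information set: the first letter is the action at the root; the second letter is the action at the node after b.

12

Ada has 18 pure strategies: In/N/h, In/N/g, In/N/f, In/E/h, In/E/g, In/E/f, Stay/N/h, Stay/N/g, Stay/N/f, Stay/E/h, Stay/E/g, Stay/E/f, Out/N/h, Out/N/g, Out/N/f, Out/E/h, Out/E/g, Out/E/f. Columns: az, ay, bz, by.
{In/N/h, In/N/g, In/N/f} → row (1,4) (1,4) (0,5) (1,3)
{In/E/h} → row (1,4) (1,4) (0,5) (5,3)
{In/E/g} → row (1,4) (1,4) (0,5) (2,3)
{In/E/f} → row (1,4) (1,4) (0,5) (1,1)
{Stay/N/h, Stay/N/g, Stay/N/f} → row (6,2) (6,2) (0,5) (1,3)
{Stay/E/h} → row (6,2) (6,2) (0,5) (5,3)
{Stay/E/g} → row (6,2) (6,2) (0,5) (2,3)
{Stay/E/f} → row (6,2) (6,2) (0,5) (1,1)
{Out/N/h, Out/N/g, Out/N/f} → row (0,1) (0,1) (0,5) (1,3)
{Out/E/h} → row (0,1) (0,1) (0,5) (5,3)
{Out/E/g} → row (0,1) (0,1) (0,5) (2,3)
{Out/E/f} → row (0,1) (0,1) (0,5) (1,1)
That's 12 distinct rows out of 18 strategies.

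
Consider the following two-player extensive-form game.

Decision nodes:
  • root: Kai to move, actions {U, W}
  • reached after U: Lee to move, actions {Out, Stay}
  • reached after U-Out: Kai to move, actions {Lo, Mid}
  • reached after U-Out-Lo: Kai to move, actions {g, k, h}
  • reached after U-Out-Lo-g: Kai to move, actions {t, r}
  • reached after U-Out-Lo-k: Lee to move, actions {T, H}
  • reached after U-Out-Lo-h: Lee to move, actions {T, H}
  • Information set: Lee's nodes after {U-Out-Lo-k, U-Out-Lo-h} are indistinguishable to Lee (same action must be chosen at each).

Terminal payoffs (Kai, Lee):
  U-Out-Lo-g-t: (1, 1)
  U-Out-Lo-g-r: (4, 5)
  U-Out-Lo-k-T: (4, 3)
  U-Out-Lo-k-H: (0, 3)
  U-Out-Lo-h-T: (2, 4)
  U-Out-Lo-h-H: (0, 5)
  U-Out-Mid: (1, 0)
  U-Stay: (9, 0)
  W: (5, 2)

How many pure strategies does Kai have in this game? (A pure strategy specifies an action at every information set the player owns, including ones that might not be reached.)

Kai owns the root with actions {U, W} — two choices.
Kai owns the node after U-Out with actions {Lo, Mid} — two choices.
Kai owns the node after U-Out-Lo with actions {g, k, h} — three choices.
Kai owns the node after U-Out-Lo-g with actions {t, r} — two choices.
A pure strategy fixes one action at each information set independently, so the count is the product 2 × 2 × 3 × 2 = 24.
(For reference, Lee has 4 pure strategies, giving a 24×4 normal-form matrix.)

24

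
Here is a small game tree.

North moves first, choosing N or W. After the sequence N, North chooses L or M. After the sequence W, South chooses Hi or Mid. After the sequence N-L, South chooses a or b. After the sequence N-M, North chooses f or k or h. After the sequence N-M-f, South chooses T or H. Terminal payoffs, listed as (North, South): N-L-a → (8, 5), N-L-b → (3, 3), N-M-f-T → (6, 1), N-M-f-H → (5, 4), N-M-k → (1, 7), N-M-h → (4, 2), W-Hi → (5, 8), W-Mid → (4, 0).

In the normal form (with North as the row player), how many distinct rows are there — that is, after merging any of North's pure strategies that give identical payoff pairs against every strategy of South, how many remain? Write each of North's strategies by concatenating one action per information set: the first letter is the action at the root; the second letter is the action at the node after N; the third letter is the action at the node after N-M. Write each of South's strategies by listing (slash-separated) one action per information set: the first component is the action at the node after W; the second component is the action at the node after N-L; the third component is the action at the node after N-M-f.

5

North has 12 pure strategies: NLf, NLk, NLh, NMf, NMk, NMh, WLf, WLk, WLh, WMf, WMk, WMh. Columns: Hi/a/T, Hi/a/H, Hi/b/T, Hi/b/H, Mid/a/T, Mid/a/H, Mid/b/T, Mid/b/H.
{NLf, NLk, NLh} → row (8,5) (8,5) (3,3) (3,3) (8,5) (8,5) (3,3) (3,3)
{NMf} → row (6,1) (5,4) (6,1) (5,4) (6,1) (5,4) (6,1) (5,4)
{NMk} → row (1,7) (1,7) (1,7) (1,7) (1,7) (1,7) (1,7) (1,7)
{NMh} → row (4,2) (4,2) (4,2) (4,2) (4,2) (4,2) (4,2) (4,2)
{WLf, WLk, WLh, WMf, WMk, WMh} → row (5,8) (5,8) (5,8) (5,8) (4,0) (4,0) (4,0) (4,0)
That's 5 distinct rows out of 12 strategies.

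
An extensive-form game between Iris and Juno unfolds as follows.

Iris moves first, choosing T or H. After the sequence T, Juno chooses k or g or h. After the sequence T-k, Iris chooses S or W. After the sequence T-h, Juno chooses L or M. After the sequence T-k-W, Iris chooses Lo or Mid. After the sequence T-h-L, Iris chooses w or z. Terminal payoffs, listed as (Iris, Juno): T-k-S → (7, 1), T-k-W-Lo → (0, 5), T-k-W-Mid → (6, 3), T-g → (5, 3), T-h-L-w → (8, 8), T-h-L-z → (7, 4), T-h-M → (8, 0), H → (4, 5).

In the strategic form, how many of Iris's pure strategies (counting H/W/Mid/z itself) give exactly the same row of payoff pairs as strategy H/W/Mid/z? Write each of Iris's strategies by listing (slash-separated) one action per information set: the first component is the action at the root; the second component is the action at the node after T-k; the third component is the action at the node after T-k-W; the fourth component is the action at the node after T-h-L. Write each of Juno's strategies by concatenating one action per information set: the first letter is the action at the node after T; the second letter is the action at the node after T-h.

8

Row for H/W/Mid/z (columns kL, kM, gL, gM, hL, hM): (4,5) (4,5) (4,5) (4,5) (4,5) (4,5).
Under H/W/Mid/z, Iris's choice at the node after T-k and at the node after T-k-W and at the node after T-h-L can never be reached regardless of what Juno does, so varying those choices leaves every outcome unchanged.
Holding the reachable choices fixed and varying the unreachable ones freely already gives 2 × 2 × 2 = 8 equivalent strategies.
No other strategy reproduces this row, so those 8 are the full class: H/S/Lo/w, H/S/Lo/z, H/S/Mid/w, H/S/Mid/z, H/W/Lo/w, H/W/Lo/z, H/W/Mid/w, H/W/Mid/z.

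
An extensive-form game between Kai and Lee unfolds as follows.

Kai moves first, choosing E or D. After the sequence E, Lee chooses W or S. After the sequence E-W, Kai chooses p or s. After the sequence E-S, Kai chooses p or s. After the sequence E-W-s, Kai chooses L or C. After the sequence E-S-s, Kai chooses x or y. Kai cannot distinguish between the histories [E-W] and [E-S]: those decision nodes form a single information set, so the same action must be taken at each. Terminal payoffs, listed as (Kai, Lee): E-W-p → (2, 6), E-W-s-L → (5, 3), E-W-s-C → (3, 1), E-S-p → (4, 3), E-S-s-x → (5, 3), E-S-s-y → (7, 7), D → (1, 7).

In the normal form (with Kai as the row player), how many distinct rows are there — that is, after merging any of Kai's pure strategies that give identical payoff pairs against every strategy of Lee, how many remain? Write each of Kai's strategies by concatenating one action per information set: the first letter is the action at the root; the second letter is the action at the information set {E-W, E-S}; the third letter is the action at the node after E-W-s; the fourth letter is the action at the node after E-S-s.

Kai has 16 pure strategies: EpLx, EpLy, EpCx, EpCy, EsLx, EsLy, EsCx, EsCy, DpLx, DpLy, DpCx, DpCy, DsLx, DsLy, DsCx, DsCy. Columns: W, S.
{EpLx, EpLy, EpCx, EpCy} → row (2,6) (4,3)
{EsLx} → row (5,3) (5,3)
{EsLy} → row (5,3) (7,7)
{EsCx} → row (3,1) (5,3)
{EsCy} → row (3,1) (7,7)
{DpLx, DpLy, DpCx, DpCy, DsLx, DsLy, DsCx, DsCy} → row (1,7) (1,7)
That's 6 distinct rows out of 16 strategies.

6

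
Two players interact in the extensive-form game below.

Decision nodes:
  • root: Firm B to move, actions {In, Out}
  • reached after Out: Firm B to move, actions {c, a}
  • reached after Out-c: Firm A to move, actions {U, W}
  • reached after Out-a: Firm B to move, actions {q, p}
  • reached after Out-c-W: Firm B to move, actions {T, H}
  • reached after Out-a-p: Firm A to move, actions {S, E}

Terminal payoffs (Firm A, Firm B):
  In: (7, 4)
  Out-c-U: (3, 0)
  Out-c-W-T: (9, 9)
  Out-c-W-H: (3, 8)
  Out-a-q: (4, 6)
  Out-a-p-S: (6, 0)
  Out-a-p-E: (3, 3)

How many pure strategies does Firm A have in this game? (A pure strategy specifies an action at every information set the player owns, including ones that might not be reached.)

Firm A owns the node after Out-c with actions {U, W} — two choices.
Firm A owns the node after Out-a-p with actions {S, E} — two choices.
A pure strategy fixes one action at each information set independently, so the count is the product 2 × 2 = 4.
(For reference, Firm B has 16 pure strategies, giving a 4×16 normal-form matrix.)

4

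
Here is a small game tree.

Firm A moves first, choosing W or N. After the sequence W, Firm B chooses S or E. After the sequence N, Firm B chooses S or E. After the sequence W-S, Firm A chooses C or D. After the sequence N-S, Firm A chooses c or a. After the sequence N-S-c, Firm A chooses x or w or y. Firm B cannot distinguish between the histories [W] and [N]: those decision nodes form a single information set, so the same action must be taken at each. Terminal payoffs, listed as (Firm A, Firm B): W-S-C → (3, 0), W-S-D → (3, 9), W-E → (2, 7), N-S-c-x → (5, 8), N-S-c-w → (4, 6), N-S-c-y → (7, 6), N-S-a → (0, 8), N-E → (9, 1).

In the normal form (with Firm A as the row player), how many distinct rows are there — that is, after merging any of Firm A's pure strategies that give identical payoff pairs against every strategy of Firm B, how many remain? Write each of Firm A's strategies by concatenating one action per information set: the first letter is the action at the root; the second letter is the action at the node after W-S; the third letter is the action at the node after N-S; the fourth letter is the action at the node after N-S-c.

Firm A has 24 pure strategies: WCcx, WCcw, WCcy, WCax, WCaw, WCay, WDcx, WDcw, WDcy, WDax, WDaw, WDay, NCcx, NCcw, NCcy, NCax, NCaw, NCay, NDcx, NDcw, NDcy, NDax, NDaw, NDay. Columns: S, E.
{WCcx, WCcw, WCcy, WCax, WCaw, WCay} → row (3,0) (2,7)
{WDcx, WDcw, WDcy, WDax, WDaw, WDay} → row (3,9) (2,7)
{NCcx, NDcx} → row (5,8) (9,1)
{NCcw, NDcw} → row (4,6) (9,1)
{NCcy, NDcy} → row (7,6) (9,1)
{NCax, NCaw, NCay, NDax, NDaw, NDay} → row (0,8) (9,1)
That's 6 distinct rows out of 24 strategies.

6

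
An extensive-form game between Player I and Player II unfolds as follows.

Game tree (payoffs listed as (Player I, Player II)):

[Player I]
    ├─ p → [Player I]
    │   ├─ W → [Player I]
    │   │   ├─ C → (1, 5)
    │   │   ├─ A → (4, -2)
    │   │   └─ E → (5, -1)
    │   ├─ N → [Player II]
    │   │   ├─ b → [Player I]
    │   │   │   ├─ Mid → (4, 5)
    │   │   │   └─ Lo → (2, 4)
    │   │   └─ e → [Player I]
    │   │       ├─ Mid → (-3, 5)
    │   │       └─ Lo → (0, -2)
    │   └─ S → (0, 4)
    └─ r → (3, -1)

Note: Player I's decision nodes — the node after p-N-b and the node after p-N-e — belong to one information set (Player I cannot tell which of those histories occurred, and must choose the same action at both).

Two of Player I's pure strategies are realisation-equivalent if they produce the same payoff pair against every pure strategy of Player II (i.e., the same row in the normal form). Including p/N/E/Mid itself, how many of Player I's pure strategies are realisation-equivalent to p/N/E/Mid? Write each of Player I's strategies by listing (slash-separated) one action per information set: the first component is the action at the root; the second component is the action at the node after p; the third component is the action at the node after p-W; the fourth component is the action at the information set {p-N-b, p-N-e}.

Row for p/N/E/Mid (columns b, e): (4,5) (-3,5).
Under p/N/E/Mid, Player I's choice at the node after p-W can never be reached regardless of what Player II does, so varying those choices leaves every outcome unchanged.
Holding the reachable choices fixed and varying the unreachable one freely already gives 3 equivalent strategies.
No other strategy reproduces this row, so those 3 are the full class: p/N/C/Mid, p/N/A/Mid, p/N/E/Mid.

3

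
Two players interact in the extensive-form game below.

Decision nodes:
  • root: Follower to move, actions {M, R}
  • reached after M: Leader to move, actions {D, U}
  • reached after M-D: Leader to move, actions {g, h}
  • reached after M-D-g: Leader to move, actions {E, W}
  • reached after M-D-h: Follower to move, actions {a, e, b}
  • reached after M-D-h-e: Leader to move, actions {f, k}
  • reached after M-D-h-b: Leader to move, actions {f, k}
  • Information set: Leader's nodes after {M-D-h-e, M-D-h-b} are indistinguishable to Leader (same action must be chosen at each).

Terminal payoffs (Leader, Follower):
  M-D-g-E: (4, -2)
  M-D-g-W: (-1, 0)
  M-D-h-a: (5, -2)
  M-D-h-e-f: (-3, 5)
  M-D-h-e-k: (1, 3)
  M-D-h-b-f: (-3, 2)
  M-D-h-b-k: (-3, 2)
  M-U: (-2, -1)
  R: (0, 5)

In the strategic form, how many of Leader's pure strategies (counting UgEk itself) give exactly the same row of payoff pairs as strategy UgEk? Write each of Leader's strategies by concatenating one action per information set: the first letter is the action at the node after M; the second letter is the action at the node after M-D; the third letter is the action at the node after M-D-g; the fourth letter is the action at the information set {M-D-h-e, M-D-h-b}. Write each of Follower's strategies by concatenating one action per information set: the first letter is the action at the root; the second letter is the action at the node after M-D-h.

Row for UgEk (columns Ma, Me, Mb, Ra, Re, Rb): (-2,-1) (-2,-1) (-2,-1) (0,5) (0,5) (0,5).
Under UgEk, Leader's choice at the node after M-D and at the node after M-D-g and at the information set {M-D-h-e, M-D-h-b} can never be reached regardless of what Follower does, so varying those choices leaves every outcome unchanged.
Holding the reachable choices fixed and varying the unreachable ones freely already gives 2 × 2 × 2 = 8 equivalent strategies.
No other strategy reproduces this row, so those 8 are the full class: UgEf, UgEk, UgWf, UgWk, UhEf, UhEk, UhWf, UhWk.

8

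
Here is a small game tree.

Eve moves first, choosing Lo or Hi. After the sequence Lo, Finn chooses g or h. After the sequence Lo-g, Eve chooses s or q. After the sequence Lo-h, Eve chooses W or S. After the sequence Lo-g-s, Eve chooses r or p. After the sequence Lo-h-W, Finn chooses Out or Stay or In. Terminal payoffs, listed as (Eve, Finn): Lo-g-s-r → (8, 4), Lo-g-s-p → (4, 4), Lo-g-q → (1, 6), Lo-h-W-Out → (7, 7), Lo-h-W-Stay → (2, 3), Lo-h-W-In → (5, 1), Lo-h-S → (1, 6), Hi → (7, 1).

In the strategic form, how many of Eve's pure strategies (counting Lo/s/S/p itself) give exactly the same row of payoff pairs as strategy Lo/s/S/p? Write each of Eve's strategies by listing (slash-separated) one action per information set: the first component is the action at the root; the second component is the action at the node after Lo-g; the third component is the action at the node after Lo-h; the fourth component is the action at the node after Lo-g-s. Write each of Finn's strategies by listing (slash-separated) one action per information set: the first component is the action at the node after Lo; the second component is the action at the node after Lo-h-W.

Row for Lo/s/S/p (columns g/Out, g/Stay, g/In, h/Out, h/Stay, h/In): (4,4) (4,4) (4,4) (1,6) (1,6) (1,6).
Every one of Eve's information sets is on the play path for some reply by Finn when Eve follows Lo/s/S/p.
Changing the action at any of them therefore changes at least one column, so only Lo/s/S/p itself gives this row.

1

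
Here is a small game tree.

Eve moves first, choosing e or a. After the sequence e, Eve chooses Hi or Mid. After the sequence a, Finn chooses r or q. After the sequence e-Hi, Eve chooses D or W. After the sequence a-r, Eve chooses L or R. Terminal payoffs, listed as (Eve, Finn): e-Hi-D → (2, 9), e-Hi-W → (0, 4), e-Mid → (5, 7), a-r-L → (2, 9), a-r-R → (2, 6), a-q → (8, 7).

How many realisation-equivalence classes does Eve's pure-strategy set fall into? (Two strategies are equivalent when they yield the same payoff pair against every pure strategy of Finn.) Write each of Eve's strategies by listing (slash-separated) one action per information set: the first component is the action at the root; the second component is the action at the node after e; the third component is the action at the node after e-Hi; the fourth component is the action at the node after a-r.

Eve has 16 pure strategies: e/Hi/D/L, e/Hi/D/R, e/Hi/W/L, e/Hi/W/R, e/Mid/D/L, e/Mid/D/R, e/Mid/W/L, e/Mid/W/R, a/Hi/D/L, a/Hi/D/R, a/Hi/W/L, a/Hi/W/R, a/Mid/D/L, a/Mid/D/R, a/Mid/W/L, a/Mid/W/R. Columns: r, q.
{e/Hi/D/L, e/Hi/D/R} → row (2,9) (2,9)
{e/Hi/W/L, e/Hi/W/R} → row (0,4) (0,4)
{e/Mid/D/L, e/Mid/D/R, e/Mid/W/L, e/Mid/W/R} → row (5,7) (5,7)
{a/Hi/D/L, a/Hi/W/L, a/Mid/D/L, a/Mid/W/L} → row (2,9) (8,7)
{a/Hi/D/R, a/Hi/W/R, a/Mid/D/R, a/Mid/W/R} → row (2,6) (8,7)
That's 5 distinct rows out of 16 strategies.

5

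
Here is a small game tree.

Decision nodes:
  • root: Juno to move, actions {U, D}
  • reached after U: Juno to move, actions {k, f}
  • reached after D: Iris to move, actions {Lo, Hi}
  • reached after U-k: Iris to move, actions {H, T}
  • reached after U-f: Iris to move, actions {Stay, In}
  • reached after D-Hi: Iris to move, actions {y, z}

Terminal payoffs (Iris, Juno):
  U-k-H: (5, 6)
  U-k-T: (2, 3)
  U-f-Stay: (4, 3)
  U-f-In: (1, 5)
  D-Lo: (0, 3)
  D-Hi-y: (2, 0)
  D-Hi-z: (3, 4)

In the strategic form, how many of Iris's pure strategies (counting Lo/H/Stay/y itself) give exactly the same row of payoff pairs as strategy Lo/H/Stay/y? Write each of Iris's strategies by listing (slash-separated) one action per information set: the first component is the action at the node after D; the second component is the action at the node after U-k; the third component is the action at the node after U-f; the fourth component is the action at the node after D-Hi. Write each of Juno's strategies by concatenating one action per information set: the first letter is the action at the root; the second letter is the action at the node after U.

Row for Lo/H/Stay/y (columns Uk, Uf, Dk, Df): (5,6) (4,3) (0,3) (0,3).
Under Lo/H/Stay/y, Iris's choice at the node after D-Hi can never be reached regardless of what Juno does, so varying those choices leaves every outcome unchanged.
Holding the reachable choices fixed and varying the unreachable one freely already gives 2 equivalent strategies.
No other strategy reproduces this row, so those 2 are the full class: Lo/H/Stay/y, Lo/H/Stay/z.

2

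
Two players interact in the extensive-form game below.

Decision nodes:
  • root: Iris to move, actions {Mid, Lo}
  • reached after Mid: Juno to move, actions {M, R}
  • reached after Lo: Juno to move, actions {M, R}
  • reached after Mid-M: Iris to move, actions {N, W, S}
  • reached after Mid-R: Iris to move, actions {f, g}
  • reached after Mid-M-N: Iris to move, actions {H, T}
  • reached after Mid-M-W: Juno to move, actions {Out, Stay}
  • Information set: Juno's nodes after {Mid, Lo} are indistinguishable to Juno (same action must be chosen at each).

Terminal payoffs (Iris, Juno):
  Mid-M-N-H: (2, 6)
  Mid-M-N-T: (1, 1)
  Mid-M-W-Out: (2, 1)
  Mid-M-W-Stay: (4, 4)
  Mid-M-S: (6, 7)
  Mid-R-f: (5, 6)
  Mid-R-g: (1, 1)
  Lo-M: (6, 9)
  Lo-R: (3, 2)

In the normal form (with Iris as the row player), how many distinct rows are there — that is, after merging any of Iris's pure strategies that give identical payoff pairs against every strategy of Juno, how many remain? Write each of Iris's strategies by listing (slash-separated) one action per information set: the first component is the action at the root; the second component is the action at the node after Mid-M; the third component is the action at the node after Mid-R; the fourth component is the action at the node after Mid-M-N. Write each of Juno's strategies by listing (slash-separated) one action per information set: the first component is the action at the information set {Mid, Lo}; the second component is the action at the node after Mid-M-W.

Iris has 24 pure strategies: Mid/N/f/H, Mid/N/f/T, Mid/N/g/H, Mid/N/g/T, Mid/W/f/H, Mid/W/f/T, Mid/W/g/H, Mid/W/g/T, Mid/S/f/H, Mid/S/f/T, Mid/S/g/H, Mid/S/g/T, Lo/N/f/H, Lo/N/f/T, Lo/N/g/H, Lo/N/g/T, Lo/W/f/H, Lo/W/f/T, Lo/W/g/H, Lo/W/g/T, Lo/S/f/H, Lo/S/f/T, Lo/S/g/H, Lo/S/g/T. Columns: M/Out, M/Stay, R/Out, R/Stay.
{Mid/N/f/H} → row (2,6) (2,6) (5,6) (5,6)
{Mid/N/f/T} → row (1,1) (1,1) (5,6) (5,6)
{Mid/N/g/H} → row (2,6) (2,6) (1,1) (1,1)
{Mid/N/g/T} → row (1,1) (1,1) (1,1) (1,1)
{Mid/W/f/H, Mid/W/f/T} → row (2,1) (4,4) (5,6) (5,6)
{Mid/W/g/H, Mid/W/g/T} → row (2,1) (4,4) (1,1) (1,1)
{Mid/S/f/H, Mid/S/f/T} → row (6,7) (6,7) (5,6) (5,6)
{Mid/S/g/H, Mid/S/g/T} → row (6,7) (6,7) (1,1) (1,1)
{Lo/N/f/H, Lo/N/f/T, Lo/N/g/H, Lo/N/g/T, Lo/W/f/H, Lo/W/f/T, Lo/W/g/H, Lo/W/g/T, Lo/S/f/H, Lo/S/f/T, Lo/S/g/H, Lo/S/g/T} → row (6,9) (6,9) (3,2) (3,2)
That's 9 distinct rows out of 24 strategies.

9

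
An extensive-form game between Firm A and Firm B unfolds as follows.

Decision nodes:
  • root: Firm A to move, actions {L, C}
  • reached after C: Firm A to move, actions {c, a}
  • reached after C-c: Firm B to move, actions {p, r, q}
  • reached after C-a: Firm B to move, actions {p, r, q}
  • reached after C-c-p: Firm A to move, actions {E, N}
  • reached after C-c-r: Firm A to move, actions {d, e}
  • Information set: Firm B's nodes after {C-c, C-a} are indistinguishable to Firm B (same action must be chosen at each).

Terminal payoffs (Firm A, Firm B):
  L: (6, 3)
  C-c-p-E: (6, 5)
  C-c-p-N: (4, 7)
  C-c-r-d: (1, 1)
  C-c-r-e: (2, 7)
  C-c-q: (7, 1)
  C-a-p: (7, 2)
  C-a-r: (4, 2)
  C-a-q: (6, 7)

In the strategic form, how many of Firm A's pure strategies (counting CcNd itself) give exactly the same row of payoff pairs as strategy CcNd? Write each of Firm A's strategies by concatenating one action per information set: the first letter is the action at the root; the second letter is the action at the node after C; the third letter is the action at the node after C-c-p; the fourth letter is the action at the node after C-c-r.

1

Row for CcNd (columns p, r, q): (4,7) (1,1) (7,1).
Every one of Firm A's information sets is on the play path for some reply by Firm B when Firm A follows CcNd.
Changing the action at any of them therefore changes at least one column, so only CcNd itself gives this row.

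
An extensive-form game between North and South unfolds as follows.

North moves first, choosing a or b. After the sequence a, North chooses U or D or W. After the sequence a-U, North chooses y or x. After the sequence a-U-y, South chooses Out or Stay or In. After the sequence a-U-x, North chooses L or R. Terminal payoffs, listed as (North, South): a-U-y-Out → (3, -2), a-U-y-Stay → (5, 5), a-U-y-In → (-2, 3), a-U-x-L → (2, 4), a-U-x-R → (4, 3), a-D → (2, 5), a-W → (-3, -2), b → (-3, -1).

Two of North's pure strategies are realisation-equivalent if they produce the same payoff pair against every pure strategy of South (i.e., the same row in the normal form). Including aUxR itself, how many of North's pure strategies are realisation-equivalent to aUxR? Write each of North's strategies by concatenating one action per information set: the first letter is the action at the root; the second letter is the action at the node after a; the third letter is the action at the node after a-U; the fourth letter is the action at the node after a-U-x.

Row for aUxR (columns Out, Stay, In): (4,3) (4,3) (4,3).
Every one of North's information sets is on the play path for some reply by South when North follows aUxR.
Changing the action at any of them therefore changes at least one column, so only aUxR itself gives this row.

1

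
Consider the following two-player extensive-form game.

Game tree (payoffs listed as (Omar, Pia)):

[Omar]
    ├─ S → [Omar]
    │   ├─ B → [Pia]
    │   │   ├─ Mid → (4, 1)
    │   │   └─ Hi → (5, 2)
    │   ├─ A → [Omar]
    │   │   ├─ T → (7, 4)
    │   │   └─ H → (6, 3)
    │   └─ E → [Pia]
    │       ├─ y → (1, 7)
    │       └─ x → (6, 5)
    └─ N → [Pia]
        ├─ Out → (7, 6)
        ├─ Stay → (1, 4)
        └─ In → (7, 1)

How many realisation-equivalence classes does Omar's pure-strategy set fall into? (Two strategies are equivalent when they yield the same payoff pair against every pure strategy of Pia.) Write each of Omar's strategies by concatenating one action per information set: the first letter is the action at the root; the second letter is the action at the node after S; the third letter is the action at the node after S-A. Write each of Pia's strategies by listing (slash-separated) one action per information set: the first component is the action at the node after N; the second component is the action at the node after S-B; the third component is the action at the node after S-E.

5

Omar has 12 pure strategies: SBT, SBH, SAT, SAH, SET, SEH, NBT, NBH, NAT, NAH, NET, NEH. Columns: Out/Mid/y, Out/Mid/x, Out/Hi/y, Out/Hi/x, Stay/Mid/y, Stay/Mid/x, Stay/Hi/y, Stay/Hi/x, In/Mid/y, In/Mid/x, In/Hi/y, In/Hi/x.
{SBT, SBH} → row (4,1) (4,1) (5,2) (5,2) (4,1) (4,1) (5,2) (5,2) (4,1) (4,1) (5,2) (5,2)
{SAT} → row (7,4) (7,4) (7,4) (7,4) (7,4) (7,4) (7,4) (7,4) (7,4) (7,4) (7,4) (7,4)
{SAH} → row (6,3) (6,3) (6,3) (6,3) (6,3) (6,3) (6,3) (6,3) (6,3) (6,3) (6,3) (6,3)
{SET, SEH} → row (1,7) (6,5) (1,7) (6,5) (1,7) (6,5) (1,7) (6,5) (1,7) (6,5) (1,7) (6,5)
{NBT, NBH, NAT, NAH, NET, NEH} → row (7,6) (7,6) (7,6) (7,6) (1,4) (1,4) (1,4) (1,4) (7,1) (7,1) (7,1) (7,1)
That's 5 distinct rows out of 12 strategies.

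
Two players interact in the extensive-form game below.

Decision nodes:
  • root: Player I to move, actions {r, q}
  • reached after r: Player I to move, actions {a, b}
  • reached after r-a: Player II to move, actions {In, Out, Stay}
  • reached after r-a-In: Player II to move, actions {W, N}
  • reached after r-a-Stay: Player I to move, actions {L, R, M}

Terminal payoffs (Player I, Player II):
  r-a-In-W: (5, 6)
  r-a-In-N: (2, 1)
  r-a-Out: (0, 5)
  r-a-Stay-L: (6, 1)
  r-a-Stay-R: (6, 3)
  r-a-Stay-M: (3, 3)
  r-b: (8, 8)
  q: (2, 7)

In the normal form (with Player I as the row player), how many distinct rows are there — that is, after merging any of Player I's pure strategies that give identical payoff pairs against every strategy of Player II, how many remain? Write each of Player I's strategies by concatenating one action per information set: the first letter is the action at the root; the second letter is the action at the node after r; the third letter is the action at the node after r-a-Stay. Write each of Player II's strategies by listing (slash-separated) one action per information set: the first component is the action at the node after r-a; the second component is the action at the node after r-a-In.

5

Player I has 12 pure strategies: raL, raR, raM, rbL, rbR, rbM, qaL, qaR, qaM, qbL, qbR, qbM. Columns: In/W, In/N, Out/W, Out/N, Stay/W, Stay/N.
{raL} → row (5,6) (2,1) (0,5) (0,5) (6,1) (6,1)
{raR} → row (5,6) (2,1) (0,5) (0,5) (6,3) (6,3)
{raM} → row (5,6) (2,1) (0,5) (0,5) (3,3) (3,3)
{rbL, rbR, rbM} → row (8,8) (8,8) (8,8) (8,8) (8,8) (8,8)
{qaL, qaR, qaM, qbL, qbR, qbM} → row (2,7) (2,7) (2,7) (2,7) (2,7) (2,7)
That's 5 distinct rows out of 12 strategies.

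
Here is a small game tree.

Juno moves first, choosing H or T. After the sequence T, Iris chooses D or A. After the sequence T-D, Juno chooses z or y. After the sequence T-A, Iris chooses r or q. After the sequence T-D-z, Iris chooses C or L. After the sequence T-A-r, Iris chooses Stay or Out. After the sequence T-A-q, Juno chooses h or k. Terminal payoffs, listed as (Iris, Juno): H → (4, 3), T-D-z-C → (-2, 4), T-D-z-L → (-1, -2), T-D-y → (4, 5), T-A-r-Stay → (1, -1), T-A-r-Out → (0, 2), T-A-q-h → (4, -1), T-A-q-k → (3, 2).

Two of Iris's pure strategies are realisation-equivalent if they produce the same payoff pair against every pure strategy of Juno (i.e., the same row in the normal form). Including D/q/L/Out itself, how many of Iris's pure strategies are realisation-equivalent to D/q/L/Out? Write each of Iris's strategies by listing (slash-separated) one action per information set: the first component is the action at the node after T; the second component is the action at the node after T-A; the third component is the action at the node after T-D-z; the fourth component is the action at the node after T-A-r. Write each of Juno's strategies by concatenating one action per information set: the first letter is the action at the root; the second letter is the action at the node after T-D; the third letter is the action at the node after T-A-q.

Row for D/q/L/Out (columns Hzh, Hzk, Hyh, Hyk, Tzh, Tzk, Tyh, Tyk): (4,3) (4,3) (4,3) (4,3) (-1,-2) (-1,-2) (4,5) (4,5).
Under D/q/L/Out, Iris's choice at the node after T-A and at the node after T-A-r can never be reached regardless of what Juno does, so varying those choices leaves every outcome unchanged.
Holding the reachable choices fixed and varying the unreachable ones freely already gives 2 × 2 = 4 equivalent strategies.
No other strategy reproduces this row, so those 4 are the full class: D/r/L/Stay, D/r/L/Out, D/q/L/Stay, D/q/L/Out.

4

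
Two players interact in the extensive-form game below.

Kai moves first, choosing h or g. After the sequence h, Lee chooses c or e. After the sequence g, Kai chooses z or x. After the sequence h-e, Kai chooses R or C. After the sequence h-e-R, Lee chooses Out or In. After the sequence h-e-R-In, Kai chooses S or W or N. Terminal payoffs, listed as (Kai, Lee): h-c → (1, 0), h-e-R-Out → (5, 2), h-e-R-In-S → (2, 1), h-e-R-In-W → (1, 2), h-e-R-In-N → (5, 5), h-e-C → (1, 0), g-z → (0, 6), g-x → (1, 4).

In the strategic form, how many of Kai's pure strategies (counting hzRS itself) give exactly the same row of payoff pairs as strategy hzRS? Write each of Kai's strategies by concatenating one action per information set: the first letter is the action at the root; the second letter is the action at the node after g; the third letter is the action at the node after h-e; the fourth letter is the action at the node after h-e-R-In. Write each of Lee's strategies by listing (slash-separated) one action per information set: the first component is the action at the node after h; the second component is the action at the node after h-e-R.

2

Row for hzRS (columns c/Out, c/In, e/Out, e/In): (1,0) (1,0) (5,2) (2,1).
Under hzRS, Kai's choice at the node after g can never be reached regardless of what Lee does, so varying those choices leaves every outcome unchanged.
Holding the reachable choices fixed and varying the unreachable one freely already gives 2 equivalent strategies.
No other strategy reproduces this row, so those 2 are the full class: hzRS, hxRS.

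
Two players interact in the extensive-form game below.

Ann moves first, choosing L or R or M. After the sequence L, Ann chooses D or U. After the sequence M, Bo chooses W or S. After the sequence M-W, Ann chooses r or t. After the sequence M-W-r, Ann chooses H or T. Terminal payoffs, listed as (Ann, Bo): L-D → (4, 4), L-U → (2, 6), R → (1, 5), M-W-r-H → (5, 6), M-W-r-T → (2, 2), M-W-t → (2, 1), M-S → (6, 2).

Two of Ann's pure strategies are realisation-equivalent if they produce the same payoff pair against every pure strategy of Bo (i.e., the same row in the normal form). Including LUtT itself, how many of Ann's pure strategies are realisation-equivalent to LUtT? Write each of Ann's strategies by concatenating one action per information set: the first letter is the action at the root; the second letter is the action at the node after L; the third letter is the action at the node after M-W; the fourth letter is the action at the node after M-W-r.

Row for LUtT (columns W, S): (2,6) (2,6).
Under LUtT, Ann's choice at the node after M-W and at the node after M-W-r can never be reached regardless of what Bo does, so varying those choices leaves every outcome unchanged.
Holding the reachable choices fixed and varying the unreachable ones freely already gives 2 × 2 = 4 equivalent strategies.
No other strategy reproduces this row, so those 4 are the full class: LUrH, LUrT, LUtH, LUtT.

4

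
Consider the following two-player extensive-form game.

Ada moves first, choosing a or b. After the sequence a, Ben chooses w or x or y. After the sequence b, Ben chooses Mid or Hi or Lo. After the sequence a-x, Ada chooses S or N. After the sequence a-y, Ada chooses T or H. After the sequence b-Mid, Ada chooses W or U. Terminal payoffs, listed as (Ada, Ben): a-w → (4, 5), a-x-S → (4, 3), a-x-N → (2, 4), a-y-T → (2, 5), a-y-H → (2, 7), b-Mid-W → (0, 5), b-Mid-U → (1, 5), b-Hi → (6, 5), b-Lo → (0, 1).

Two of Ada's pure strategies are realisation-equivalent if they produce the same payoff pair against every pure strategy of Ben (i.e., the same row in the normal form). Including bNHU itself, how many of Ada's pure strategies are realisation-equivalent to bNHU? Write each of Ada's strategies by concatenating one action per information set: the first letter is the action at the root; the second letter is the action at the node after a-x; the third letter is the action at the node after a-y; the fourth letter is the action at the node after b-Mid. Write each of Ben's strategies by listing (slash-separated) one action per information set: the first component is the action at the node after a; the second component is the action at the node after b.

4

Row for bNHU (columns w/Mid, w/Hi, w/Lo, x/Mid, x/Hi, x/Lo, y/Mid, y/Hi, y/Lo): (1,5) (6,5) (0,1) (1,5) (6,5) (0,1) (1,5) (6,5) (0,1).
Under bNHU, Ada's choice at the node after a-x and at the node after a-y can never be reached regardless of what Ben does, so varying those choices leaves every outcome unchanged.
Holding the reachable choices fixed and varying the unreachable ones freely already gives 2 × 2 = 4 equivalent strategies.
No other strategy reproduces this row, so those 4 are the full class: bSTU, bSHU, bNTU, bNHU.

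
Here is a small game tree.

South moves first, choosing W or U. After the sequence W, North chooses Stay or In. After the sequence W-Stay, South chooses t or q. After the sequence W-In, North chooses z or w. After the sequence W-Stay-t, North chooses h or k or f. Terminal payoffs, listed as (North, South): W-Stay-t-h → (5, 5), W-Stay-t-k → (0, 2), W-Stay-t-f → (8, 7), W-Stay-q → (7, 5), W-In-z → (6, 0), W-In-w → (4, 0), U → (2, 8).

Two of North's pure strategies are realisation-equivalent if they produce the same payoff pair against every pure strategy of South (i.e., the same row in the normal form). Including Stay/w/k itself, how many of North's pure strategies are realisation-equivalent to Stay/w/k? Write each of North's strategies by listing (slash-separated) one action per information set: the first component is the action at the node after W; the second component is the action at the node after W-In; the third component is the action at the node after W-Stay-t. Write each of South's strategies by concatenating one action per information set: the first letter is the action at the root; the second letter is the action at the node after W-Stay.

Row for Stay/w/k (columns Wt, Wq, Ut, Uq): (0,2) (7,5) (2,8) (2,8).
Under Stay/w/k, North's choice at the node after W-In can never be reached regardless of what South does, so varying those choices leaves every outcome unchanged.
Holding the reachable choices fixed and varying the unreachable one freely already gives 2 equivalent strategies.
No other strategy reproduces this row, so those 2 are the full class: Stay/z/k, Stay/w/k.

2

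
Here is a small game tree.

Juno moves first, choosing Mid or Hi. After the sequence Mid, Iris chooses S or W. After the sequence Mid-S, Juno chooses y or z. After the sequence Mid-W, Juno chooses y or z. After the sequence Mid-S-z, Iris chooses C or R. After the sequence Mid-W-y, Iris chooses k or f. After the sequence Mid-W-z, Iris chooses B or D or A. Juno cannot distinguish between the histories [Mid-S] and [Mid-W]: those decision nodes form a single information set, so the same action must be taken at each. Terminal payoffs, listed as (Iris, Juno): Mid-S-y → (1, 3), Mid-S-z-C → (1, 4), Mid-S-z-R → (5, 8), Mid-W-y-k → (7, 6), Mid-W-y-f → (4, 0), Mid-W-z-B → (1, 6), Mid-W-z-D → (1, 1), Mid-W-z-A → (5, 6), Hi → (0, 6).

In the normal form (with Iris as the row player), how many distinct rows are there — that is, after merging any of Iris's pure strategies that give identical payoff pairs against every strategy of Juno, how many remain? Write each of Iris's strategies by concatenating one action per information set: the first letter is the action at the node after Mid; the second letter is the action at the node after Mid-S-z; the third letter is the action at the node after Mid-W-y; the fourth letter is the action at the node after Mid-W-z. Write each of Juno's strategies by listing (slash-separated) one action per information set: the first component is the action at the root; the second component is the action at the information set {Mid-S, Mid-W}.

Iris has 24 pure strategies: SCkB, SCkD, SCkA, SCfB, SCfD, SCfA, SRkB, SRkD, SRkA, SRfB, SRfD, SRfA, WCkB, WCkD, WCkA, WCfB, WCfD, WCfA, WRkB, WRkD, WRkA, WRfB, WRfD, WRfA. Columns: Mid/y, Mid/z, Hi/y, Hi/z.
{SCkB, SCkD, SCkA, SCfB, SCfD, SCfA} → row (1,3) (1,4) (0,6) (0,6)
{SRkB, SRkD, SRkA, SRfB, SRfD, SRfA} → row (1,3) (5,8) (0,6) (0,6)
{WCkB, WRkB} → row (7,6) (1,6) (0,6) (0,6)
{WCkD, WRkD} → row (7,6) (1,1) (0,6) (0,6)
{WCkA, WRkA} → row (7,6) (5,6) (0,6) (0,6)
{WCfB, WRfB} → row (4,0) (1,6) (0,6) (0,6)
{WCfD, WRfD} → row (4,0) (1,1) (0,6) (0,6)
{WCfA, WRfA} → row (4,0) (5,6) (0,6) (0,6)
That's 8 distinct rows out of 24 strategies.

8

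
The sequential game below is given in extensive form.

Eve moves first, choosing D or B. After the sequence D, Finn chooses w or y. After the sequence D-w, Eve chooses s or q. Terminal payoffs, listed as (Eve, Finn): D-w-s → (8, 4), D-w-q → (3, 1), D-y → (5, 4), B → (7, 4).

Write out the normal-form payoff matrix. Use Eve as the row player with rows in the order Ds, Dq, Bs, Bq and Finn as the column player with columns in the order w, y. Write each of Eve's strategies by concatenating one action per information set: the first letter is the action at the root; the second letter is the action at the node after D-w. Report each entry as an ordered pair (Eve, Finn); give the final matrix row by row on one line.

Ds: (8,4) (5,4) | Dq: (3,1) (5,4) | Bs: (7,4) (7,4) | Bq: (7,4) (7,4)

            w        y
  Ds    (8,4)    (5,4)
  Dq    (3,1)    (5,4)
  Bs    (7,4)    (7,4)
  Bq    (7,4)    (7,4)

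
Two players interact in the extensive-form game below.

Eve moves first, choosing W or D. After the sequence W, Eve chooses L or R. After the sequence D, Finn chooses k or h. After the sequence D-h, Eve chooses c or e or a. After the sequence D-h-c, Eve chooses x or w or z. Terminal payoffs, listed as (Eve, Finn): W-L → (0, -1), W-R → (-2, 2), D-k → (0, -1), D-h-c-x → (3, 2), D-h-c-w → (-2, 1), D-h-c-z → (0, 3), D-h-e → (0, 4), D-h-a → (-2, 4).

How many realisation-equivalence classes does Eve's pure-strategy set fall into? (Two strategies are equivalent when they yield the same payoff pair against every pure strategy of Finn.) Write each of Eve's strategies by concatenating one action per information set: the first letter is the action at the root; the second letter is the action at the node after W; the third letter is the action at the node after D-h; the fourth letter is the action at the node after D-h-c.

Eve has 36 pure strategies: WLcx, WLcw, WLcz, WLex, WLew, WLez, WLax, WLaw, WLaz, WRcx, WRcw, WRcz, WRex, WRew, WRez, WRax, WRaw, WRaz, DLcx, DLcw, DLcz, DLex, DLew, DLez, DLax, DLaw, DLaz, DRcx, DRcw, DRcz, DRex, DRew, DRez, DRax, DRaw, DRaz. Columns: k, h.
{WLcx, WLcw, WLcz, WLex, WLew, WLez, WLax, WLaw, WLaz} → row (0,-1) (0,-1)
{WRcx, WRcw, WRcz, WRex, WRew, WRez, WRax, WRaw, WRaz} → row (-2,2) (-2,2)
{DLcx, DRcx} → row (0,-1) (3,2)
{DLcw, DRcw} → row (0,-1) (-2,1)
{DLcz, DRcz} → row (0,-1) (0,3)
{DLex, DLew, DLez, DRex, DRew, DRez} → row (0,-1) (0,4)
{DLax, DLaw, DLaz, DRax, DRaw, DRaz} → row (0,-1) (-2,4)
That's 7 distinct rows out of 36 strategies.

7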